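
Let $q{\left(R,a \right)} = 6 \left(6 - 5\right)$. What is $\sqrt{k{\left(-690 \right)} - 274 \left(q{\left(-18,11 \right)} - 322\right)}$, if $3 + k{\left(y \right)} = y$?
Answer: $\sqrt{85891} \approx 293.07$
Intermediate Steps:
$q{\left(R,a \right)} = 6$ ($q{\left(R,a \right)} = 6 \cdot 1 = 6$)
$k{\left(y \right)} = -3 + y$
$\sqrt{k{\left(-690 \right)} - 274 \left(q{\left(-18,11 \right)} - 322\right)} = \sqrt{\left(-3 - 690\right) - 274 \left(6 - 322\right)} = \sqrt{-693 - -86584} = \sqrt{-693 + 86584} = \sqrt{85891}$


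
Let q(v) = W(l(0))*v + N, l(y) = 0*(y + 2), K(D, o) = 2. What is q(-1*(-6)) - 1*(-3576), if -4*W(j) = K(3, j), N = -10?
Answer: 3563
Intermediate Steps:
l(y) = 0 (l(y) = 0*(2 + y) = 0)
W(j) = -½ (W(j) = -¼*2 = -½)
q(v) = -10 - v/2 (q(v) = -v/2 - 10 = -10 - v/2)
q(-1*(-6)) - 1*(-3576) = (-10 - (-1)*(-6)/2) - 1*(-3576) = (-10 - ½*6) + 3576 = (-10 - 3) + 3576 = -13 + 3576 = 3563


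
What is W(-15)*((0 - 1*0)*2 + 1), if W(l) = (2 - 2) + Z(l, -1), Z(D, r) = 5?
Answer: 5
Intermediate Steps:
W(l) = 5 (W(l) = (2 - 2) + 5 = 0 + 5 = 5)
W(-15)*((0 - 1*0)*2 + 1) = 5*((0 - 1*0)*2 + 1) = 5*((0 + 0)*2 + 1) = 5*(0*2 + 1) = 5*(0 + 1) = 5*1 = 5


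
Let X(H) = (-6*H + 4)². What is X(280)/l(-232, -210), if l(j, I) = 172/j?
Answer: -162920608/43 ≈ -3.7889e+6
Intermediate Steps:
X(H) = (4 - 6*H)²
X(280)/l(-232, -210) = (4*(-2 + 3*280)²)/((172/(-232))) = (4*(-2 + 840)²)/((172*(-1/232))) = (4*838²)/(-43/58) = (4*702244)*(-58/43) = 2808976*(-58/43) = -162920608/43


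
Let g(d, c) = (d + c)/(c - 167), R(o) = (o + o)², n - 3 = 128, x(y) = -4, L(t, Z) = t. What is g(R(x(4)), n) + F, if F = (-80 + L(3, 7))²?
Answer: 71083/12 ≈ 5923.6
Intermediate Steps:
n = 131 (n = 3 + 128 = 131)
R(o) = 4*o² (R(o) = (2*o)² = 4*o²)
F = 5929 (F = (-80 + 3)² = (-77)² = 5929)
g(d, c) = (c + d)/(-167 + c)
g(R(x(4)), n) + F = (131 + 4*(-4)²)/(-167 + 131) + 5929 = (131 + 4*16)/(-36) + 5929 = -(131 + 64)/36 + 5929 = -1/36*195 + 5929 = -65/12 + 5929 = 71083/12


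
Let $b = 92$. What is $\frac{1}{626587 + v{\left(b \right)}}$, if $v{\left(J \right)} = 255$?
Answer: $\frac{1}{626842} \approx 1.5953 \cdot 10^{-6}$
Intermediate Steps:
$\frac{1}{626587 + v{\left(b \right)}} = \frac{1}{626587 + 255} = \frac{1}{626842}$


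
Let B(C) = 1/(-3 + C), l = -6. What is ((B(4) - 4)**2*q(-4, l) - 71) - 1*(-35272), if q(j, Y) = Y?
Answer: 35147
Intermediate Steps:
((B(4) - 4)**2*q(-4, l) - 71) - 1*(-35272) = ((1/(-3 + 4) - 4)**2*(-6) - 71) - 1*(-35272) = ((1/1 - 4)**2*(-6) - 71) + 35272 = ((1 - 4)**2*(-6) - 71) + 35272 = ((-3)**2*(-6) - 71) + 35272 = (9*(-6) - 71) + 35272 = (-54 - 71) + 35272 = -125 + 35272 = 35147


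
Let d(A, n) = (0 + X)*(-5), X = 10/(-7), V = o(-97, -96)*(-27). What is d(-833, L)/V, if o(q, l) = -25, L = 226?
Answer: 2/189 ≈ 0.010582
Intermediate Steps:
V = 675 (V = -25*(-27) = 675)
X = -10/7 (X = 10*(-1/7) = -10/7 ≈ -1.4286)
d(A, n) = 50/7 (d(A, n) = (0 - 10/7)*(-5) = -10/7*(-5) = 50/7)
d(-833, L)/V = (50/7)/675 = (50/7)*(1/675) = 2/189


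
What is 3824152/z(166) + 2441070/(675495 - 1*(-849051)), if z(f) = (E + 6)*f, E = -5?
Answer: 161958357017/7029851 ≈ 23039.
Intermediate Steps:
z(f) = f (z(f) = (-5 + 6)*f = 1*f = f)
3824152/z(166) + 2441070/(675495 - 1*(-849051)) = 3824152/166 + 2441070/(675495 - 1*(-849051)) = 3824152*(1/166) + 2441070/(675495 + 849051) = 1912076/83 + 2441070/1524546 = 1912076/83 + 2441070*(1/1524546) = 1912076/83 + 135615/84697 = 161958357017/7029851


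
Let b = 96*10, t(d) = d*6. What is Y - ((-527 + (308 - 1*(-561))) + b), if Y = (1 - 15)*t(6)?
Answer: -1806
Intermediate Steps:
t(d) = 6*d
Y = -504 (Y = (1 - 15)*(6*6) = -14*36 = -504)
b = 960
Y - ((-527 + (308 - 1*(-561))) + b) = -504 - ((-527 + (308 - 1*(-561))) + 960) = -504 - ((-527 + (308 + 561)) + 960) = -504 - ((-527 + 869) + 960) = -504 - (342 + 960) = -504 - 1*1302 = -504 - 1302 = -1806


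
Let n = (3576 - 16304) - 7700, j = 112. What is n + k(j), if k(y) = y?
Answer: -20316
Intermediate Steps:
n = -20428 (n = -12728 - 7700 = -20428)
n + k(j) = -20428 + 112 = -20316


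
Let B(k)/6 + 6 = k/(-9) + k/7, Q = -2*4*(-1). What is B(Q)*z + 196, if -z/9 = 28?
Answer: 8884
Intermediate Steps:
z = -252 (z = -9*28 = -252)
Q = 8 (Q = -8*(-1) = 8)
B(k) = -36 + 4*k/21 (B(k) = -36 + 6*(k/(-9) + k/7) = -36 + 6*(k*(-⅑) + k*(⅐)) = -36 + 6*(-k/9 + k/7) = -36 + 6*(2*k/63) = -36 + 4*k/21)
B(Q)*z + 196 = (-36 + (4/21)*8)*(-252) + 196 = (-36 + 32/21)*(-252) + 196 = -724/21*(-252) + 196 = 8688 + 196 = 8884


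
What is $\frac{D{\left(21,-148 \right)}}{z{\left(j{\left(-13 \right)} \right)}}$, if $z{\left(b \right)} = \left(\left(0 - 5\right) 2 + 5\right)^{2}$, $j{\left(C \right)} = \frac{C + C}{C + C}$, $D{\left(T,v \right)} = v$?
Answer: $- \frac{148}{25} \approx -5.92$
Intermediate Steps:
$j{\left(C \right)} = 1$ ($j{\left(C \right)} = \frac{2 C}{2 C} = 2 C \frac{1}{2 C} = 1$)
$z{\left(b \right)} = 25$ ($z{\left(b \right)} = \left(\left(-5\right) 2 + 5\right)^{2} = \left(-10 + 5\right)^{2} = \left(-5\right)^{2} = 25$)
$\frac{D{\left(21,-148 \right)}}{z{\left(j{\left(-13 \right)} \right)}} = - \frac{148}{25}$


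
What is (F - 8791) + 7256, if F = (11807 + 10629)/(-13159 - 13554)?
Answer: -41026891/26713 ≈ -1535.8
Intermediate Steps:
F = -22436/26713 (F = 22436/(-26713) = 22436*(-1/26713) = -22436/26713 ≈ -0.83989)
(F - 8791) + 7256 = (-22436/26713 - 8791) + 7256 = -234856419/26713 + 7256 = -41026891/26713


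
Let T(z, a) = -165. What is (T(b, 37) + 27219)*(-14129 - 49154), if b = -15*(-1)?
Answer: -1712058282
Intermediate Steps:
b = 15
(T(b, 37) + 27219)*(-14129 - 49154) = (-165 + 27219)*(-14129 - 49154) = 27054*(-63283) = -1712058282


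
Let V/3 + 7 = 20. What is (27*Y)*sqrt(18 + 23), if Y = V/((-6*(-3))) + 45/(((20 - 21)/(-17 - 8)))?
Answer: 60867*sqrt(41)/2 ≈ 1.9487e+5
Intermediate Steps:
V = 39 (V = -21 + 3*20 = -21 + 60 = 39)
Y = 6763/6 (Y = 39/((-6*(-3))) + 45/(((20 - 21)/(-17 - 8))) = 39/18 + 45/((-1/(-25))) = 39*(1/18) + 45/((-1*(-1/25))) = 13/6 + 45/(1/25) = 13/6 + 45*25 = 13/6 + 1125 = 6763/6 ≈ 1127.2)
(27*Y)*sqrt(18 + 23) = (27*(6763/6))*sqrt(18 + 23) = 60867*sqrt(41)/2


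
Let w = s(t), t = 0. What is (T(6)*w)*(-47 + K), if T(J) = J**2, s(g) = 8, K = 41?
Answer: -1728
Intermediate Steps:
w = 8
(T(6)*w)*(-47 + K) = (6**2*8)*(-47 + 41) = (36*8)*(-6) = 288*(-6) = -1728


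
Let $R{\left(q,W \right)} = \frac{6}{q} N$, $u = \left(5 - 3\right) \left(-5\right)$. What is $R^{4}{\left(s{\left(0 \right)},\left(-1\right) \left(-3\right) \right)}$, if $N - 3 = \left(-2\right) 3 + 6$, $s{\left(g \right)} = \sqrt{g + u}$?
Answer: $\frac{26244}{25} \approx 1049.8$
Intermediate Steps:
$u = -10$ ($u = 2 \left(-5\right) = -10$)
$s{\left(g \right)} = \sqrt{-10 + g}$ ($s{\left(g \right)} = \sqrt{g - 10} = \sqrt{-10 + g}$)
$N = 3$ ($N = 3 + \left(\left(-2\right) 3 + 6\right) = 3 + \left(-6 + 6\right) = 3 + 0 = 3$)
$R{\left(q,W \right)} = \frac{18}{q}$ ($R{\left(q,W \right)} = \frac{6}{q} 3 = \frac{18}{q}$)
$R^{4}{\left(s{\left(0 \right)},\left(-1\right) \left(-3\right) \right)} = \left(\frac{18}{\sqrt{-10 + 0}}\right)^{4} = \left(\frac{18}{\sqrt{-10}}\right)^{4} = \left(\frac{18}{i \sqrt{10}}\right)^{4} = \left(18 \left(- \frac{i \sqrt{10}}{10}\right)\right)^{4} = \left(- \frac{9 i \sqrt{10}}{5}\right)^{4} = \frac{26244}{25}$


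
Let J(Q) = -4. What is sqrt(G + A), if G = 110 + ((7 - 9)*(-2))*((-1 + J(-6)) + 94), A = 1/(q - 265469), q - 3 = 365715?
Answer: sqrt(4683235792715)/100249 ≈ 21.587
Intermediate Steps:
q = 365718 (q = 3 + 365715 = 365718)
A = 1/100249 (A = 1/(365718 - 265469) = 1/100249 ≈ 9.9752e-6)
G = 466 (G = 110 + ((7 - 9)*(-2))*((-1 - 4) + 94) = 110 + (-2*(-2))*(-5 + 94) = 110 + 4*89 = 110 + 356 = 466)
sqrt(G + A) = sqrt(466 + 1/100249) = sqrt(46716035/100249) = sqrt(4683235792715)/100249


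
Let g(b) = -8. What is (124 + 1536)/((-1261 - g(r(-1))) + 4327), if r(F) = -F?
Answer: 830/1537 ≈ 0.54001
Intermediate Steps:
(124 + 1536)/((-1261 - g(r(-1))) + 4327) = (124 + 1536)/((-1261 - 1*(-8)) + 4327) = 1660/((-1261 + 8) + 4327) = 1660/(-1253 + 4327) = 1660/3074 = 1660*(1/3074) = 830/1537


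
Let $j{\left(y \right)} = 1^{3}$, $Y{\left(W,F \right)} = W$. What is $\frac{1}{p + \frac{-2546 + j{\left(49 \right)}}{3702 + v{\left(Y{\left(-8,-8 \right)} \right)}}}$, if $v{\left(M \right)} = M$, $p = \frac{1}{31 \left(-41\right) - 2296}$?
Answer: $- \frac{13176498}{9081709} \approx -1.4509$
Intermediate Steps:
$p = - \frac{1}{3567}$ ($p = \frac{1}{-1271 - 2296} = \frac{1}{-3567} = - \frac{1}{3567} \approx -0.00028035$)
$j{\left(y \right)} = 1$
$\frac{1}{p + \frac{-2546 + j{\left(49 \right)}}{3702 + v{\left(Y{\left(-8,-8 \right)} \right)}}} = \frac{1}{- \frac{1}{3567} + \frac{-2546 + 1}{3702 - 8}} = \frac{1}{- \frac{1}{3567} - \frac{2545}{3694}} = \frac{1}{- \frac{9081709}{13176498}} = - \frac{13176498}{9081709}$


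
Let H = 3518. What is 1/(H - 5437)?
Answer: -1/1919 ≈ -0.00052110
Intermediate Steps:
1/(H - 5437) = 1/(3518 - 5437) = 1/(-1919) = -1/1919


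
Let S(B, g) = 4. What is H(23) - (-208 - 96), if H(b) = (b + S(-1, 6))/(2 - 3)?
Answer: 277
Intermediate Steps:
H(b) = -4 - b (H(b) = (b + 4)/(2 - 3) = (4 + b)/(-1) = (4 + b)*(-1) = -4 - b)
H(23) - (-208 - 96) = (-4 - 1*23) - (-208 - 96) = (-4 - 23) - 1*(-304) = -27 + 304 = 277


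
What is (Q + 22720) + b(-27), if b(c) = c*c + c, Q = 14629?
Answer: 38051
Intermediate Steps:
b(c) = c + c² (b(c) = c² + c = c + c²)
(Q + 22720) + b(-27) = (14629 + 22720) - 27*(1 - 27) = 37349 - 27*(-26) = 37349 + 702 = 38051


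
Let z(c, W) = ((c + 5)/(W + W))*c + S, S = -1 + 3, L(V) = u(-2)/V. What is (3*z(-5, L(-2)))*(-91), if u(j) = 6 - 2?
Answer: -546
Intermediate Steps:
u(j) = 4
L(V) = 4/V
S = 2
z(c, W) = 2 + c*(5 + c)/(2*W) (z(c, W) = ((c + 5)/(W + W))*c + 2 = ((5 + c)/((2*W)))*c + 2 = ((5 + c)*(1/(2*W)))*c + 2 = ((5 + c)/(2*W))*c + 2 = c*(5 + c)/(2*W) + 2 = 2 + c*(5 + c)/(2*W))
(3*z(-5, L(-2)))*(-91) = (3*(((-5)² + 4*(4/(-2)) + 5*(-5))/(2*((4/(-2))))))*(-91) = (3*((25 + 4*(4*(-½)) - 25)/(2*((4*(-½))))))*(-91) = (3*((½)*(25 + 4*(-2) - 25)/(-2)))*(-91) = (3*((½)*(-½)*(25 - 8 - 25)))*(-91) = (3*((½)*(-½)*(-8)))*(-91) = (3*2)*(-91) = 6*(-91) = -546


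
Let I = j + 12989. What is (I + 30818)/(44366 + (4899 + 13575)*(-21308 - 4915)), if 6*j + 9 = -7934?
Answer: -254899/2906396016 ≈ -8.7703e-5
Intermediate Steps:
j = -7943/6 (j = -3/2 + (1/6)*(-7934) = -3/2 - 3967/3 = -7943/6 ≈ -1323.8)
I = 69991/6 (I = -7943/6 + 12989 = 69991/6 ≈ 11665.)
(I + 30818)/(44366 + (4899 + 13575)*(-21308 - 4915)) = (69991/6 + 30818)/(44366 + (4899 + 13575)*(-21308 - 4915)) = 254899/(6*(44366 + 18474*(-26223))) = 254899/(6*(44366 - 484443702)) = (254899/6)/(-484399336) = (254899/6)*(-1/484399336) = -254899/2906396016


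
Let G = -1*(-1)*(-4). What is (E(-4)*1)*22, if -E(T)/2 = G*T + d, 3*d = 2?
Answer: -2200/3 ≈ -733.33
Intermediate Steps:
d = ⅔ (d = (⅓)*2 = ⅔ ≈ 0.66667)
G = -4 (G = 1*(-4) = -4)
E(T) = -4/3 + 8*T (E(T) = -2*(-4*T + ⅔) = -2*(⅔ - 4*T) = -4/3 + 8*T)
(E(-4)*1)*22 = ((-4/3 + 8*(-4))*1)*22 = ((-4/3 - 32)*1)*22 = -100/3*1*22 = -100/3*22 = -2200/3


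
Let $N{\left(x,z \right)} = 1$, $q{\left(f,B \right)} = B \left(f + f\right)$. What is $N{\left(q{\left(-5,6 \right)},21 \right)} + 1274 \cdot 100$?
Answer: $127401$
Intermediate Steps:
$q{\left(f,B \right)} = 2 B f$ ($q{\left(f,B \right)} = B 2 f = 2 B f$)
$N{\left(q{\left(-5,6 \right)},21 \right)} + 1274 \cdot 100 = 1 + 1274 \cdot 100 = 1 + 127400 = 127401$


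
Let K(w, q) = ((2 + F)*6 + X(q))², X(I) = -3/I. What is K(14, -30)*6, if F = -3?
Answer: 10443/50 ≈ 208.86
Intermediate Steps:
K(w, q) = (-6 - 3/q)² (K(w, q) = ((2 - 3)*6 - 3/q)² = (-1*6 - 3/q)² = (-6 - 3/q)²)
K(14, -30)*6 = (6 + 3/(-30))²*6 = (6 + 3*(-1/30))²*6 = (6 - ⅒)²*6 = (59/10)²*6 = (3481/100)*6 = 10443/50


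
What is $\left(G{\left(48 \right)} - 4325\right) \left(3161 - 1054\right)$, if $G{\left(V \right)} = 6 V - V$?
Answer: $-8607095$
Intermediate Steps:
$G{\left(V \right)} = 5 V$
$\left(G{\left(48 \right)} - 4325\right) \left(3161 - 1054\right) = \left(5 \cdot 48 - 4325\right) \left(3161 - 1054\right) = \left(240 - 4325\right) 2107 = \left(-4085\right) 2107 = -8607095$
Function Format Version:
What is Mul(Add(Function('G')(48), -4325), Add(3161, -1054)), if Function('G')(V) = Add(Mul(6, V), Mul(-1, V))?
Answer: -8607095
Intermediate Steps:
Function('G')(V) = Mul(5, V)
Mul(Add(Function('G')(48), -4325), Add(3161, -1054)) = Mul(Add(Mul(5, 48), -4325), Add(3161, -1054)) = Mul(Add(240, -4325), 2107) = Mul(-4085, 2107) = -8607095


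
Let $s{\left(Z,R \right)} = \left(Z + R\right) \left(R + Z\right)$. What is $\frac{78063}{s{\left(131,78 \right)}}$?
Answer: $\frac{78063}{43681} \approx 1.7871$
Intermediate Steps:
$s{\left(Z,R \right)} = \left(R + Z\right)^{2}$ ($s{\left(Z,R \right)} = \left(R + Z\right) \left(R + Z\right) = \left(R + Z\right)^{2}$)
$\frac{78063}{s{\left(131,78 \right)}} = \frac{78063}{\left(78 + 131\right)^{2}} = \frac{78063}{209^{2}} = \frac{78063}{43681}$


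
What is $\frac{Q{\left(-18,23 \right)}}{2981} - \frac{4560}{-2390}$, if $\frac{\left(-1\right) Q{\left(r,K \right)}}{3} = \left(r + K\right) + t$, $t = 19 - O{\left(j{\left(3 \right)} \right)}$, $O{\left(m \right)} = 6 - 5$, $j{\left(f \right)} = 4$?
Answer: $\frac{1342845}{712459} \approx 1.8848$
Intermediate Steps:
$O{\left(m \right)} = 1$
$t = 18$ ($t = 19 - 1 = 18$)
$Q{\left(r,K \right)} = -54 - 3 K - 3 r$ ($Q{\left(r,K \right)} = - 3 \left(\left(r + K\right) + 18\right) = - 3 \left(\left(K + r\right) + 18\right) = - 3 \left(18 + K + r\right) = -54 - 3 K - 3 r$)
$\frac{Q{\left(-18,23 \right)}}{2981} - \frac{4560}{-2390} = \frac{-54 - 69 - -54}{2981} - \frac{4560}{-2390} = \left(-54 - 69 + 54\right) \frac{1}{2981} - - \frac{456}{239} = \left(-69\right) \frac{1}{2981} + \frac{456}{239} = - \frac{69}{2981} + \frac{456}{239} = \frac{1342845}{712459}$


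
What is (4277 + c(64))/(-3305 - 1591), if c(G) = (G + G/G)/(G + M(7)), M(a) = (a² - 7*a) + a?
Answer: -8437/9656 ≈ -0.87376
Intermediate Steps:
M(a) = a² - 6*a
c(G) = (1 + G)/(7 + G) (c(G) = (G + G/G)/(G + 7*(-6 + 7)) = (G + 1)/(G + 7*1) = (1 + G)/(G + 7) = (1 + G)/(7 + G))
(4277 + c(64))/(-3305 - 1591) = (4277 + (1 + 64)/(7 + 64))/(-3305 - 1591) = (4277 + 65/71)/(-4896) = (4277 + (1/71)*65)*(-1/4896) = (4277 + 65/71)*(-1/4896) = (303732/71)*(-1/4896) = -8437/9656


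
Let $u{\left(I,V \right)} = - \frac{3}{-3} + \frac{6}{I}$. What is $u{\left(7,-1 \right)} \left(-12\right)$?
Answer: $- \frac{156}{7} \approx -22.286$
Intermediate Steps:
$u{\left(I,V \right)} = 1 + \frac{6}{I}$ ($u{\left(I,V \right)} = \left(-3\right) \left(- \frac{1}{3}\right) + \frac{6}{I} = 1 + \frac{6}{I}$)
$u{\left(7,-1 \right)} \left(-12\right) = \frac{6 + 7}{7} \left(-12\right) = \frac{1}{7} \cdot 13 \left(-12\right) = \frac{13}{7} \left(-12\right) = - \frac{156}{7}$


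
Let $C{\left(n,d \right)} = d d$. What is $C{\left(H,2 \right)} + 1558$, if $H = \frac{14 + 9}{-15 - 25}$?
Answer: $1562$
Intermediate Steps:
$H = - \frac{23}{40}$ ($H = \frac{23}{-40} = 23 \left(- \frac{1}{40}\right) = - \frac{23}{40} \approx -0.575$)
$C{\left(n,d \right)} = d^{2}$
$C{\left(H,2 \right)} + 1558 = 2^{2} + 1558 = 4 + 1558 = 1562$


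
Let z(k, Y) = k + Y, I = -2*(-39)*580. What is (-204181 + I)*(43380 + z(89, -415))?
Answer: -6843045814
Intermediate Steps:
I = 45240 (I = 78*580 = 45240)
z(k, Y) = Y + k
(-204181 + I)*(43380 + z(89, -415)) = (-204181 + 45240)*(43380 + (-415 + 89)) = -158941*(43380 - 326) = -158941*43054 = -6843045814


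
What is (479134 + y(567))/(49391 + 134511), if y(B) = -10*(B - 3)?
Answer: 236747/91951 ≈ 2.5747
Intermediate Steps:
y(B) = 30 - 10*B (y(B) = -10*(-3 + B) = 30 - 10*B)
(479134 + y(567))/(49391 + 134511) = (479134 + (30 - 10*567))/(49391 + 134511) = (479134 + (30 - 5670))/183902 = (479134 - 5640)*(1/183902) = 473494*(1/183902) = 236747/91951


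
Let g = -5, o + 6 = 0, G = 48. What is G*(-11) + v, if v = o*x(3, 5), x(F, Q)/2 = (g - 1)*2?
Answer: -384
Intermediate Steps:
o = -6 (o = -6 + 0 = -6)
x(F, Q) = -24 (x(F, Q) = 2*((-5 - 1)*2) = 2*(-6*2) = 2*(-12) = -24)
v = 144 (v = -6*(-24) = 144)
G*(-11) + v = 48*(-11) + 144 = -528 + 144 = -384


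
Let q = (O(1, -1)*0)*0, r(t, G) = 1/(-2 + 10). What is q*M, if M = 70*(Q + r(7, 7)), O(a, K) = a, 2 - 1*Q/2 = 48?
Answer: 0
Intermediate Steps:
Q = -92 (Q = 4 - 2*48 = 4 - 96 = -92)
r(t, G) = 1/8
M = -25725/4 (M = 70*(-92 + 1/8) = 70*(-735/8) = -25725/4 ≈ -6431.3)
q = 0 (q = (1*0)*0 = 0*0 = 0)
q*M = 0*(-25725/4) = 0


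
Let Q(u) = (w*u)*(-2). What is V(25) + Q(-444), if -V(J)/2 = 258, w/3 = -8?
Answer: -21828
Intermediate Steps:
w = -24 (w = 3*(-8) = -24)
Q(u) = 48*u (Q(u) = -24*u*(-2) = 48*u)
V(J) = -516 (V(J) = -2*258 = -516)
V(25) + Q(-444) = -516 + 48*(-444) = -516 - 21312 = -21828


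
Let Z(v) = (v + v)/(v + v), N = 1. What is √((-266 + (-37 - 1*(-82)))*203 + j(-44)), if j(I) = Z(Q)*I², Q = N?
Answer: I*√42927 ≈ 207.19*I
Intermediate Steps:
Q = 1
Z(v) = 1 (Z(v) = (2*v)/((2*v)) = (2*v)*(1/(2*v)) = 1)
j(I) = I² (j(I) = 1*I² = I²)
√((-266 + (-37 - 1*(-82)))*203 + j(-44)) = √((-266 + (-37 - 1*(-82)))*203 + (-44)²) = √((-266 + (-37 + 82))*203 + 1936) = √((-266 + 45)*203 + 1936) = √(-221*203 + 1936) = √(-44863 + 1936) = √(-42927) = I*√42927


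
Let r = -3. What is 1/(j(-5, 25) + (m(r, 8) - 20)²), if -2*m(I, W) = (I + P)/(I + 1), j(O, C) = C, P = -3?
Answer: 4/1949 ≈ 0.0020523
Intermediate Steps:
m(I, W) = -(-3 + I)/(2*(1 + I)) (m(I, W) = -(I - 3)/(2*(I + 1)) = -(-3 + I)/(2*(1 + I)))
1/(j(-5, 25) + (m(r, 8) - 20)²) = 1/(25 + ((3 - 1*(-3))/(2*(1 - 3)) - 20)²) = 1/(25 + ((½)*(3 + 3)/(-2) - 20)²) = 1/(25 + ((½)*(-½)*6 - 20)²) = 1/(25 + (-3/2 - 20)²) = 1/(25 + (-43/2)²) = 1/(25 + 1849/4) = 1/(1949/4) = 4/1949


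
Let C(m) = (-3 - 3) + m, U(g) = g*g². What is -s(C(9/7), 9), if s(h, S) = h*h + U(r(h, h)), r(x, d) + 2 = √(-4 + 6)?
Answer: -109/49 - 14*√2 ≈ -22.023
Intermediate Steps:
r(x, d) = -2 + √2 (r(x, d) = -2 + √(-4 + 6) = -2 + √2)
U(g) = g³
C(m) = -6 + m
s(h, S) = h² + (-2 + √2)³ (s(h, S) = h*h + (-2 + √2)³ = h² + (-2 + √2)³)
-s(C(9/7), 9) = -((-6 + 9/7)² - (2 - √2)³) = -((-33/7)² - (2 - √2)³) = -(1089/49 - (2 - √2)³) = -1089/49 + (2 - √2)³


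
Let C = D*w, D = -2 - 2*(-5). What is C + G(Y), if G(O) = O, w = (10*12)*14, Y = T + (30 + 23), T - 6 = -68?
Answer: 13431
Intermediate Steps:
T = -62 (T = 6 - 68 = -62)
Y = -9 (Y = -62 + (30 + 23) = -62 + 53 = -9)
w = 1680 (w = 120*14 = 1680)
D = 8 (D = -2 + 10 = 8)
C = 13440 (C = 8*1680 = 13440)
C + G(Y) = 13440 - 9 = 13431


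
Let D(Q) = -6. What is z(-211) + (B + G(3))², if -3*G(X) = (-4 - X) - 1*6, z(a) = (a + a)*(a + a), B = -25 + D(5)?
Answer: 1609156/9 ≈ 1.7880e+5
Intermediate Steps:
B = -31 (B = -25 - 6 = -31)
z(a) = 4*a² (z(a) = (2*a)*(2*a) = 4*a²)
G(X) = 10/3 + X/3 (G(X) = -((-4 - X) - 1*6)/3 = -((-4 - X) - 6)/3 = -(-10 - X)/3 = 10/3 + X/3)
z(-211) + (B + G(3))² = 4*(-211)² + (-31 + (10/3 + (⅓)*3))² = 4*44521 + (-31 + (10/3 + 1))² = 178084 + (-31 + 13/3)² = 178084 + (-80/3)² = 178084 + 6400/9 = 1609156/9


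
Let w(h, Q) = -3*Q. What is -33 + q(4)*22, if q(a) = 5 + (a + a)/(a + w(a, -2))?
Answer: 473/5 ≈ 94.600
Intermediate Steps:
q(a) = 5 + 2*a/(6 + a) (q(a) = 5 + (a + a)/(a - 3*(-2)) = 5 + (2*a)/(a + 6) = 5 + (2*a)/(6 + a) = 5 + 2*a/(6 + a))
-33 + q(4)*22 = -33 + ((30 + 7*4)/(6 + 4))*22 = -33 + ((30 + 28)/10)*22 = -33 + ((⅒)*58)*22 = -33 + (29/5)*22 = -33 + 638/5 = 473/5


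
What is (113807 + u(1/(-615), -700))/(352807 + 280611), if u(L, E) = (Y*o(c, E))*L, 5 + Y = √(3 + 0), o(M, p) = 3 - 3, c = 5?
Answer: 113807/633418 ≈ 0.17967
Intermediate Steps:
o(M, p) = 0
Y = -5 + √3 (Y = -5 + √(3 + 0) = -5 + √3 ≈ -3.2679)
u(L, E) = 0 (u(L, E) = ((-5 + √3)*0)*L = 0*L = 0)
(113807 + u(1/(-615), -700))/(352807 + 280611) = (113807 + 0)/(352807 + 280611) = 113807/633418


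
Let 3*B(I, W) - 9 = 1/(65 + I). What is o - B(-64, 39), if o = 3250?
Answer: 9740/3 ≈ 3246.7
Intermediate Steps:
B(I, W) = 3 + 1/(3*(65 + I))
o - B(-64, 39) = 3250 - (586 + 9*(-64))/(3*(65 - 64)) = 3250 - (586 - 576)/(3*1) = 3250 - 10/3 = 9740/3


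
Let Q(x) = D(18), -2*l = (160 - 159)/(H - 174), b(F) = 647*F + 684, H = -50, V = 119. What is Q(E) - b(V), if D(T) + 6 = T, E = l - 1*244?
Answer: -77665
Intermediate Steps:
b(F) = 684 + 647*F
l = 1/448 (l = -(160 - 159)/(2*(-50 - 174)) = -1/(2*(-224)) = -(-1)/(2*224) = -½*(-1/224) = 1/448 ≈ 0.0022321)
E = -109311/448 (E = 1/448 - 1*244 = 1/448 - 244 = -109311/448 ≈ -244.00)
D(T) = -6 + T
Q(x) = 12 (Q(x) = -6 + 18 = 12)
Q(E) - b(V) = 12 - (684 + 647*119) = 12 - (684 + 76993) = 12 - 1*77677 = 12 - 77677 = -77665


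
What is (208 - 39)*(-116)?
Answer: -19604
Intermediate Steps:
(208 - 39)*(-116) = 169*(-116) = -19604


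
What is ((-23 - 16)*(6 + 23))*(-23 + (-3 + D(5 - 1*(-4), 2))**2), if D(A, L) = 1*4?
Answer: 24882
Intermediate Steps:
D(A, L) = 4
((-23 - 16)*(6 + 23))*(-23 + (-3 + D(5 - 1*(-4), 2))**2) = ((-23 - 16)*(6 + 23))*(-23 + (-3 + 4)**2) = (-39*29)*(-23 + 1**2) = -1131*(-23 + 1) = -1131*(-22) = 24882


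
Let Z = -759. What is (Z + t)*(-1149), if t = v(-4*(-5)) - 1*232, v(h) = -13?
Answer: 1153596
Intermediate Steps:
t = -245 (t = -13 - 1*232 = -13 - 232 = -245)
(Z + t)*(-1149) = (-759 - 245)*(-1149) = -1004*(-1149) = 1153596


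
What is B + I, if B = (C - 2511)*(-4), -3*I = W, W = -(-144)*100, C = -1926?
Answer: 12948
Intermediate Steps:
W = 14400 (W = -18*(-800) = 14400)
I = -4800 (I = -⅓*14400 = -4800)
B = 17748 (B = (-1926 - 2511)*(-4) = -4437*(-4) = 17748)
B + I = 17748 - 4800 = 12948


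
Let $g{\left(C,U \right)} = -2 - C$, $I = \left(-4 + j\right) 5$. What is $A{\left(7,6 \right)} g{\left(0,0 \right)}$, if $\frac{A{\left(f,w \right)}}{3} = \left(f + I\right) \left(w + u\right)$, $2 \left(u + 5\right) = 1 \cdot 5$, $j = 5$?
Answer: $-252$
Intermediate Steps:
$I = 5$ ($I = \left(-4 + 5\right) 5 = 1 \cdot 5 = 5$)
$u = - \frac{5}{2}$ ($u = -5 + \frac{1 \cdot 5}{2} = -5 + \frac{1}{2} \cdot 5 = -5 + \frac{5}{2} = - \frac{5}{2} \approx -2.5$)
$A{\left(f,w \right)} = 3 \left(5 + f\right) \left(- \frac{5}{2} + w\right)$ ($A{\left(f,w \right)} = 3 \left(f + 5\right) \left(w - \frac{5}{2}\right) = 3 \left(5 + f\right) \left(- \frac{5}{2} + w\right)$)
$A{\left(7,6 \right)} g{\left(0,0 \right)} = \left(- \frac{75}{2} + 15 \cdot 6 - \frac{105}{2} + 3 \cdot 7 \cdot 6\right) \left(-2 - 0\right) = \left(- \frac{75}{2} + 90 - \frac{105}{2} + 126\right) \left(-2 + 0\right) = 126 \left(-2\right) = -252$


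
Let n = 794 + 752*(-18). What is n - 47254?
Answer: -59996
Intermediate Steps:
n = -12742 (n = 794 - 13536 = -12742)
n - 47254 = -12742 - 47254 = -59996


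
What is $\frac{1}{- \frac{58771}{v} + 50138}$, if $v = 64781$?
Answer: $\frac{64781}{3247931007} \approx 1.9945 \cdot 10^{-5}$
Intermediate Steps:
$\frac{1}{- \frac{58771}{v} + 50138} = \frac{1}{- \frac{58771}{64781} + 50138} = \frac{1}{\frac{3247931007}{64781}} = \frac{64781}{3247931007}$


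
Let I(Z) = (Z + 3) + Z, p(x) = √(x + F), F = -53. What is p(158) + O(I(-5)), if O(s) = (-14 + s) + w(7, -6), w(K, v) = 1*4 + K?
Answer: -10 + √105 ≈ 0.24695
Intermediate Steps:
p(x) = √(-53 + x) (p(x) = √(x - 53) = √(-53 + x))
I(Z) = 3 + 2*Z (I(Z) = (3 + Z) + Z = 3 + 2*Z)
w(K, v) = 4 + K
O(s) = -3 + s (O(s) = (-14 + s) + (4 + 7) = (-14 + s) + 11 = -3 + s)
p(158) + O(I(-5)) = √(-53 + 158) + (-3 + (3 + 2*(-5))) = √105 + (-3 + (3 - 10)) = √105 + (-3 - 7) = √105 - 10 = -10 + √105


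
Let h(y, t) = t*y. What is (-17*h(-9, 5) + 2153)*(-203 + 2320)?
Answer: 6177406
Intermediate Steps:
(-17*h(-9, 5) + 2153)*(-203 + 2320) = (-85*(-9) + 2153)*(-203 + 2320) = (-17*(-45) + 2153)*2117 = (765 + 2153)*2117 = 2918*2117 = 6177406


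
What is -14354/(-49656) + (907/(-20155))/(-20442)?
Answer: 164278199737/568297071460 ≈ 0.28907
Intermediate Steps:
-14354/(-49656) + (907/(-20155))/(-20442) = -14354*(-1/49656) + (907*(-1/20155))*(-1/20442) = 7177/24828 - 907/20155*(-1/20442) = 7177/24828 + 907/412008510 = 164278199737/568297071460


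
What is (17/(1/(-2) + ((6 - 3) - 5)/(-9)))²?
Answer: 93636/25 ≈ 3745.4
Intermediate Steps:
(17/(1/(-2) + ((6 - 3) - 5)/(-9)))² = (17/(1*(-½) + (3 - 5)*(-⅑)))² = (17/(-½ - 2*(-⅑)))² = (17/(-½ + 2/9))² = (17/(-5/18))² = (17*(-18/5))² = (-306/5)² = 93636/25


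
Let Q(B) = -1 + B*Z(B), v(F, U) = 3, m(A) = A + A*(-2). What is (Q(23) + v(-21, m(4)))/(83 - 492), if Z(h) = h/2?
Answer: -533/818 ≈ -0.65159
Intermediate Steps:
Z(h) = h/2 (Z(h) = h*(½) = h/2)
m(A) = -A (m(A) = A - 2*A = -A)
Q(B) = -1 + B²/2 (Q(B) = -1 + B*(B/2) = -1 + B²/2)
(Q(23) + v(-21, m(4)))/(83 - 492) = ((-1 + (½)*23²) + 3)/(83 - 492) = ((-1 + (½)*529) + 3)/(-409) = ((-1 + 529/2) + 3)*(-1/409) = (527/2 + 3)*(-1/409) = (533/2)*(-1/409) = -533/818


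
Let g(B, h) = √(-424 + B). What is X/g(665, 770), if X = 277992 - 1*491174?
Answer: -213182*√241/241 ≈ -13732.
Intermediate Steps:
X = -213182 (X = 277992 - 491174 = -213182)
X/g(665, 770) = -213182/√(-424 + 665) = -213182*√241/241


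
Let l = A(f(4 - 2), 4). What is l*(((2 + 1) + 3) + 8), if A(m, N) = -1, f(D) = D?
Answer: -14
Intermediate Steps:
l = -1
l*(((2 + 1) + 3) + 8) = -(((2 + 1) + 3) + 8) = -((3 + 3) + 8) = -(6 + 8) = -1*14 = -14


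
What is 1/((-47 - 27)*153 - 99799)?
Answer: -1/111121 ≈ -8.9992e-6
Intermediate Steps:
1/((-47 - 27)*153 - 99799) = 1/(-74*153 - 99799) = 1/(-11322 - 99799) = 1/(-111121) = -1/111121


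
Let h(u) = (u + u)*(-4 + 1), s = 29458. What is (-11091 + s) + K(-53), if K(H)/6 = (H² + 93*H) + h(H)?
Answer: 7555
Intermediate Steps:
h(u) = -6*u (h(u) = (2*u)*(-3) = -6*u)
K(H) = 6*H² + 522*H (K(H) = 6*((H² + 93*H) - 6*H) = 6*(H² + 87*H) = 6*H² + 522*H)
(-11091 + s) + K(-53) = (-11091 + 29458) + 6*(-53)*(87 - 53) = 18367 + 6*(-53)*34 = 18367 - 10812 = 7555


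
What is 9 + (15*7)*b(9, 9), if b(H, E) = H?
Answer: 954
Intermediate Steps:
9 + (15*7)*b(9, 9) = 9 + (15*7)*9 = 9 + 105*9 = 9 + 945 = 954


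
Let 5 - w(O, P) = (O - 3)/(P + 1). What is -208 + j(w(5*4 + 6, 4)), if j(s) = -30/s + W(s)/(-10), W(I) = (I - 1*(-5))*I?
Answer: -35402/125 ≈ -283.22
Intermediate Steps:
W(I) = I*(5 + I) (W(I) = (I + 5)*I = (5 + I)*I = I*(5 + I))
w(O, P) = 5 - (-3 + O)/(1 + P) (w(O, P) = 5 - (O - 3)/(P + 1) = 5 - (-3 + O)/(1 + P))
j(s) = -30/s - s*(5 + s)/10 (j(s) = -30/s + (s*(5 + s))/(-10) = -30/s + (s*(5 + s))*(-1/10) = -30/s - s*(5 + s)/10)
-208 + j(w(5*4 + 6, 4)) = -208 + (-300 + ((8 - (5*4 + 6) + 5*4)/(1 + 4))**2*(-5 - (8 - (5*4 + 6) + 5*4)/(1 + 4)))/(10*(((8 - (5*4 + 6) + 5*4)/(1 + 4)))) = -208 + (-300 + ((8 - (20 + 6) + 20)/5)**2*(-5 - (8 - (20 + 6) + 20)/5))/(10*(((8 - (20 + 6) + 20)/5))) = -208 + (-300 + ((8 - 1*26 + 20)/5)**2*(-5 - (8 - 1*26 + 20)/5))/(10*(((8 - 1*26 + 20)/5))) = -208 + (-300 + ((8 - 26 + 20)/5)**2*(-5 - (8 - 26 + 20)/5))/(10*(((8 - 26 + 20)/5))) = -208 + (-300 + ((1/5)*2)**2*(-5 - 2/5))/(10*(((1/5)*2))) = -208 + (-300 + (2/5)**2*(-5 - 1*2/5))/(10*(2/5)) = -208 + (1/10)*(5/2)*(-300 + 4*(-5 - 2/5)/25) = -208 + (1/10)*(5/2)*(-300 + (4/25)*(-27/5)) = -208 + (1/10)*(5/2)*(-300 - 108/125) = -208 + (1/10)*(5/2)*(-37608/125) = -208 - 9402/125 = -35402/125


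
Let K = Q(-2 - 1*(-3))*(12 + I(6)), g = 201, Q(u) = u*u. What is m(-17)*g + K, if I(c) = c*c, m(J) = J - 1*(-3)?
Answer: -2766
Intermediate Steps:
m(J) = 3 + J (m(J) = J + 3 = 3 + J)
I(c) = c²
Q(u) = u²
K = 48 (K = (-2 - 1*(-3))²*(12 + 6²) = (-2 + 3)²*(12 + 36) = 1²*48 = 1*48 = 48)
m(-17)*g + K = (3 - 17)*201 + 48 = -14*201 + 48 = -2814 + 48 = -2766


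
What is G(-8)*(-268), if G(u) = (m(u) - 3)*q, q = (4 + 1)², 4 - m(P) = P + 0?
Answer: -60300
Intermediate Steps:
m(P) = 4 - P (m(P) = 4 - (P + 0) = 4 - P)
q = 25 (q = 5² = 25)
G(u) = 25 - 25*u (G(u) = ((4 - u) - 3)*25 = (1 - u)*25 = 25 - 25*u)
G(-8)*(-268) = (25 - 25*(-8))*(-268) = (25 + 200)*(-268) = 225*(-268) = -60300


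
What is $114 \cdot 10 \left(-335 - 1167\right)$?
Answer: $-1712280$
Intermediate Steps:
$114 \cdot 10 \left(-335 - 1167\right) = 1140 \left(-1502\right) = -1712280$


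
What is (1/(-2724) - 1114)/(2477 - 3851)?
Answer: 3034537/3742776 ≈ 0.81077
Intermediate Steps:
(1/(-2724) - 1114)/(2477 - 3851) = (-1/2724 - 1114)/(-1374) = -3034537/2724*(-1/1374) = 3034537/3742776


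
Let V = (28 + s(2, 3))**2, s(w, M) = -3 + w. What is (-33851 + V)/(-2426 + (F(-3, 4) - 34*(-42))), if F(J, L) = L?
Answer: 16561/497 ≈ 33.322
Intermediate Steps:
V = 729 (V = (28 + (-3 + 2))**2 = (28 - 1)**2 = 27**2 = 729)
(-33851 + V)/(-2426 + (F(-3, 4) - 34*(-42))) = (-33851 + 729)/(-2426 + (4 - 34*(-42))) = -33122/(-2426 + (4 + 1428)) = -33122/(-2426 + 1432) = -33122/(-994) = -33122*(-1/994) = 16561/497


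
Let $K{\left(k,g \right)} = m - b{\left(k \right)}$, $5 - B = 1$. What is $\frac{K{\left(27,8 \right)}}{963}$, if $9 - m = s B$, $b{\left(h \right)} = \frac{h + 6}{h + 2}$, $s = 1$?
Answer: $\frac{112}{27927} \approx 0.0040105$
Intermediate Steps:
$B = 4$ ($B = 5 - 1 = 4$)
$b{\left(h \right)} = \frac{6 + h}{2 + h}$
$m = 5$ ($m = 9 - 1 \cdot 4 = 9 - 4 = 5$)
$K{\left(k,g \right)} = 5 - \frac{6 + k}{2 + k}$
$\frac{K{\left(27,8 \right)}}{963} = \frac{4 \frac{1}{2 + 27} \left(1 + 27\right)}{963} = 4 \cdot \frac{1}{29} \cdot 28 \cdot \frac{1}{963} = \frac{112}{29} \cdot \frac{1}{963} = \frac{112}{27927}$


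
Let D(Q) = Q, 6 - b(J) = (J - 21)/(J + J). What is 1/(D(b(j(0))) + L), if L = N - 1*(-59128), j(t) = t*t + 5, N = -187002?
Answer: -5/639332 ≈ -7.8207e-6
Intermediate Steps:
j(t) = 5 + t² (j(t) = t² + 5 = 5 + t²)
b(J) = 6 - (-21 + J)/(2*J) (b(J) = 6 - (J - 21)/(J + J) = 6 - (-21 + J)/(2*J))
L = -127874 (L = -187002 - 1*(-59128) = -187002 + 59128 = -127874)
1/(D(b(j(0))) + L) = 1/((21 + 11*(5 + 0²))/(2*(5 + 0²)) - 127874) = 1/((21 + 11*(5 + 0))/(2*(5 + 0)) - 127874) = 1/((½)*(21 + 11*5)/5 - 127874) = 1/((½)*(⅕)*(21 + 55) - 127874) = 1/((½)*(⅕)*76 - 127874) = 1/(38/5 - 127874) = 1/(-639332/5) = -5/639332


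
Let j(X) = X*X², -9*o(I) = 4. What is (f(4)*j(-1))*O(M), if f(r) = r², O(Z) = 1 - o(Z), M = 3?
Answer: -208/9 ≈ -23.111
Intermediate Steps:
o(I) = -4/9 (o(I) = -⅑*4 = -4/9)
j(X) = X³
O(Z) = 13/9 (O(Z) = 1 - 1*(-4/9) = 1 + 4/9 = 13/9)
(f(4)*j(-1))*O(M) = (4²*(-1)³)*(13/9) = (16*(-1))*(13/9) = -16*13/9 = -208/9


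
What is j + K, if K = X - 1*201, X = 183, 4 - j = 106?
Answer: -120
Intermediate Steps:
j = -102 (j = 4 - 1*106 = 4 - 106 = -102)
K = -18 (K = 183 - 1*201 = 183 - 201 = -18)
j + K = -102 - 18 = -120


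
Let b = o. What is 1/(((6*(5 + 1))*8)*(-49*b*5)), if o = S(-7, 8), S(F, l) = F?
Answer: 1/493920 ≈ 2.0246e-6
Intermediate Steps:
o = -7
b = -7
1/(((6*(5 + 1))*8)*(-49*b*5)) = 1/(((6*(5 + 1))*8)*(-49*(-7)*5)) = 1/(((6*6)*8)*(343*5)) = 1/((36*8)*1715) = 1/(288*1715) = 1/493920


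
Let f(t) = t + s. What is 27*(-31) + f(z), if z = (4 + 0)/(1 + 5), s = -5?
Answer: -2524/3 ≈ -841.33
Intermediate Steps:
z = 2/3 (z = 4/6 = 4*(1/6) = 2/3 ≈ 0.66667)
f(t) = -5 + t (f(t) = t - 5 = -5 + t)
27*(-31) + f(z) = 27*(-31) + (-5 + 2/3) = -837 - 13/3 = -2524/3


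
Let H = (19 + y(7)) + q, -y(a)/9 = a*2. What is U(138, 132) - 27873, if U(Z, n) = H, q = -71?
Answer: -28051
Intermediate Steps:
y(a) = -18*a (y(a) = -9*a*2 = -18*a)
H = -178 (H = (19 - 18*7) - 71 = (19 - 126) - 71 = -107 - 71 = -178)
U(Z, n) = -178
U(138, 132) - 27873 = -178 - 27873 = -28051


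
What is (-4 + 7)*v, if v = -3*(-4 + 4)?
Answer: 0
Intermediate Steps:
v = 0 (v = -3*0 = 0)
(-4 + 7)*v = (-4 + 7)*0 = 3*0 = 0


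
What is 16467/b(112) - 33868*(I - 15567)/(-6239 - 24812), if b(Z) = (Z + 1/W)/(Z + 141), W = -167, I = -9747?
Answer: 5568918709011/580746853 ≈ 9589.2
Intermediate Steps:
b(Z) = (-1/167 + Z)/(141 + Z) (b(Z) = (Z + 1/(-167))/(Z + 141) = (Z - 1/167)/(141 + Z) = (-1/167 + Z)/(141 + Z))
16467/b(112) - 33868*(I - 15567)/(-6239 - 24812) = 16467/(((-1/167 + 112)/(141 + 112))) - 33868*(-9747 - 15567)/(-6239 - 24812) = 16467/(((18703/167)/253)) - 33868/((-31051/(-25314))) = 16467/(((1/253)*(18703/167))) - 33868/((-31051*(-1/25314))) = 16467/(18703/42251) - 33868/31051/25314 = 16467*(42251/18703) - 33868*25314/31051 = 695747217/18703 - 857334552/31051 = 5568918709011/580746853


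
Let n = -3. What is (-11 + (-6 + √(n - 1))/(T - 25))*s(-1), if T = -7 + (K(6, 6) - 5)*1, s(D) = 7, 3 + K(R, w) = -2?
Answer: -76 - I/3 ≈ -76.0 - 0.33333*I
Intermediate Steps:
K(R, w) = -5 (K(R, w) = -3 - 2 = -5)
T = -17 (T = -7 + (-5 - 5)*1 = -7 - 10*1 = -7 - 10 = -17)
(-11 + (-6 + √(n - 1))/(T - 25))*s(-1) = (-11 + (-6 + √(-3 - 1))/(-17 - 25))*7 = (-11 + (-6 + √(-4))/(-42))*7 = (-11 + (-6 + 2*I)*(-1/42))*7 = (-11 + (⅐ - I/21))*7 = (-76/7 - I/21)*7 = -76 - I/3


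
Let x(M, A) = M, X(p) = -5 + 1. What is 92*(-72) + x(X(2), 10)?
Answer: -6628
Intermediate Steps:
X(p) = -4
92*(-72) + x(X(2), 10) = 92*(-72) - 4 = -6624 - 4 = -6628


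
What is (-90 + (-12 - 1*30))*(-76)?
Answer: 10032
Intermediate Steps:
(-90 + (-12 - 1*30))*(-76) = (-90 + (-12 - 30))*(-76) = (-90 - 42)*(-76) = -132*(-76) = 10032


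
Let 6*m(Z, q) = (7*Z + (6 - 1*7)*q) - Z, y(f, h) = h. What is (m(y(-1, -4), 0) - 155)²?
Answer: 25281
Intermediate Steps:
m(Z, q) = Z - q/6 (m(Z, q) = ((7*Z + (6 - 1*7)*q) - Z)/6 = ((7*Z + (6 - 7)*q) - Z)/6 = ((7*Z - q) - Z)/6 = ((-q + 7*Z) - Z)/6 = (-q + 6*Z)/6 = Z - q/6)
(m(y(-1, -4), 0) - 155)² = ((-4 - ⅙*0) - 155)² = ((-4 + 0) - 155)² = (-4 - 155)² = (-159)² = 25281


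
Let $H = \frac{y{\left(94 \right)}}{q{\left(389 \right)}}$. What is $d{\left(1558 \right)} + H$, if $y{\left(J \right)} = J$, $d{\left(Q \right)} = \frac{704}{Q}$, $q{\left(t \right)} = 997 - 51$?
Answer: $\frac{203109}{368467} \approx 0.55123$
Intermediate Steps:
$q{\left(t \right)} = 946$
$H = \frac{47}{473}$ ($H = \frac{94}{946} = 94 \cdot \frac{1}{946} = \frac{47}{473} \approx 0.099366$)
$d{\left(1558 \right)} + H = \frac{704}{1558} + \frac{47}{473} = 704 \cdot \frac{1}{1558} + \frac{47}{473} = \frac{352}{779} + \frac{47}{473} = \frac{203109}{368467}$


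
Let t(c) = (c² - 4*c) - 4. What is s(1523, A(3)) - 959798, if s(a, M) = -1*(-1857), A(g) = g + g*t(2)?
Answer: -957941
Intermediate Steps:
t(c) = -4 + c² - 4*c
A(g) = -7*g (A(g) = g + g*(-4 + 2² - 4*2) = g + g*(-4 + 4 - 8) = g + g*(-8) = g - 8*g = -7*g)
s(a, M) = 1857
s(1523, A(3)) - 959798 = 1857 - 959798 = -957941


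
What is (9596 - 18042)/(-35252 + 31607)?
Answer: 8446/3645 ≈ 2.3171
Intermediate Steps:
(9596 - 18042)/(-35252 + 31607) = -8446/(-3645) = -8446*(-1/3645) = 8446/3645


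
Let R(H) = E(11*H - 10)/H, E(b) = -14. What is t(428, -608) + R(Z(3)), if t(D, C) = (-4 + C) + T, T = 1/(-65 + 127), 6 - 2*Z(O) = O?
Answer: -115565/186 ≈ -621.32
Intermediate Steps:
Z(O) = 3 - O/2
R(H) = -14/H
T = 1/62 ≈ 0.016129
t(D, C) = -247/62 + C (t(D, C) = (-4 + C) + 1/62 = -247/62 + C)
t(428, -608) + R(Z(3)) = (-247/62 - 608) - 14/(3 - 1/2*3) = -37943/62 - 14/(3 - 3/2) = -37943/62 - 14/3/2 = -37943/62 - 14*2/3 = -37943/62 - 28/3 = -115565/186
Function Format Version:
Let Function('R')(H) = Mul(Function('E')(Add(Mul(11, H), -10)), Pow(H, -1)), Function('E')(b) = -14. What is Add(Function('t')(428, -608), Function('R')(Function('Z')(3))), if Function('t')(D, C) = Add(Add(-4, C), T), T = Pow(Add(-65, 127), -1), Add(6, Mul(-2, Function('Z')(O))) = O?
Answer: Rational(-115565, 186) ≈ -621.32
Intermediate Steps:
Function('Z')(O) = Add(3, Mul(Rational(-1, 2), O))
Function('R')(H) = Mul(-14, Pow(H, -1))
T = Rational(1, 62) (T = Pow(62, -1) = Rational(1, 62) ≈ 0.016129)
Function('t')(D, C) = Add(Rational(-247, 62), C) (Function('t')(D, C) = Add(Add(-4, C), Rational(1, 62)) = Add(Rational(-247, 62), C))
Add(Function('t')(428, -608), Function('R')(Function('Z')(3))) = Add(Add(Rational(-247, 62), -608), Mul(-14, Pow(Add(3, Mul(Rational(-1, 2), 3)), -1))) = Add(Rational(-37943, 62), Mul(-14, Pow(Add(3, Rational(-3, 2)), -1))) = Add(Rational(-37943, 62), Mul(-14, Pow(Rational(3, 2), -1))) = Add(Rational(-37943, 62), Mul(-14, Rational(2, 3))) = Add(Rational(-37943, 62), Rational(-28, 3)) = Rational(-115565, 186)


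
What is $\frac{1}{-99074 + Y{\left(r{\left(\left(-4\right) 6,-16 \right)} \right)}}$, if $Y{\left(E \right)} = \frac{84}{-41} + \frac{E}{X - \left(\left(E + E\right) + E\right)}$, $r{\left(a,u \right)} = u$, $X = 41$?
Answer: $- \frac{3649}{361529158} \approx -1.0093 \cdot 10^{-5}$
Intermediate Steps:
$Y{\left(E \right)} = - \frac{84}{41} + \frac{E}{41 - 3 E}$ ($Y{\left(E \right)} = \frac{84}{-41} + \frac{E}{41 - \left(\left(E + E\right) + E\right)} = 84 \left(- \frac{1}{41}\right) + \frac{E}{41 - \left(2 E + E\right)} = - \frac{84}{41} + \frac{E}{41 - 3 E}$)
$\frac{1}{-99074 + Y{\left(r{\left(\left(-4\right) 6,-16 \right)} \right)}} = \frac{1}{-99074 + \frac{3444 - -4688}{41 \left(-41 + 3 \left(-16\right)\right)}} = \frac{1}{-99074 + \frac{3444 + 4688}{41 \left(-41 - 48\right)}} = \frac{1}{-99074 + \frac{1}{41} \frac{1}{-89} \cdot 8132} = \frac{1}{-99074 + \frac{1}{41} \left(- \frac{1}{89}\right) 8132} = \frac{1}{-99074 - \frac{8132}{3649}} = \frac{1}{- \frac{361529158}{3649}} = - \frac{3649}{361529158}$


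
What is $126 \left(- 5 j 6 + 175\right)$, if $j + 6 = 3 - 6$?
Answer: $56070$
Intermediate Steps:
$j = -9$ ($j = -6 + \left(3 - 6\right) = -6 - 3 = -9$)
$126 \left(- 5 j 6 + 175\right) = 126 \left(\left(-5\right) \left(-9\right) 6 + 175\right) = 126 \left(45 \cdot 6 + 175\right) = 126 \left(270 + 175\right) = 126 \cdot 445 = 56070$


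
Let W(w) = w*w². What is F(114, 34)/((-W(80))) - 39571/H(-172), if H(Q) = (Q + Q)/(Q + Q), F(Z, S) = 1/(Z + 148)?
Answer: -5308212224001/134144000 ≈ -39571.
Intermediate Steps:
W(w) = w³
F(Z, S) = 1/(148 + Z)
H(Q) = 1 (H(Q) = (2*Q)/((2*Q)) = (2*Q)*(1/(2*Q)) = 1)
F(114, 34)/((-W(80))) - 39571/H(-172) = 1/((148 + 114)*((-1*80³))) - 39571/1 = 1/(262*((-1*512000))) - 39571*1 = (1/262)/(-512000) - 39571 = (1/262)*(-1/512000) - 39571 = -1/134144000 - 39571 = -5308212224001/134144000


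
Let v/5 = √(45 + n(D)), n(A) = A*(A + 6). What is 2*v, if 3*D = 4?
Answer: 10*√493/3 ≈ 74.012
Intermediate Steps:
D = 4/3 (D = (⅓)*4 = 4/3 ≈ 1.3333)
n(A) = A*(6 + A)
v = 5*√493/3 (v = 5*√(45 + 4*(6 + 4/3)/3) = 5*√(45 + (4/3)*(22/3)) = 5*√(45 + 88/9) = 5*√(493/9) = 5*(√493/3) = 5*√493/3 ≈ 37.006)
2*v = 2*(5*√493/3) = 10*√493/3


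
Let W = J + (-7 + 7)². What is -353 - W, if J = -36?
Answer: -317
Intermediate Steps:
W = -36 (W = -36 + (-7 + 7)² = -36 + 0² = -36 + 0 = -36)
-353 - W = -353 - 1*(-36) = -353 + 36 = -317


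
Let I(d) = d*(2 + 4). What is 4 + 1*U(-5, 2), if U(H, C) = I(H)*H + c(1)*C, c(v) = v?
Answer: 156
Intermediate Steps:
I(d) = 6*d (I(d) = d*6 = 6*d)
U(H, C) = C + 6*H**2 (U(H, C) = (6*H)*H + 1*C = 6*H**2 + C = C + 6*H**2)
4 + 1*U(-5, 2) = 4 + 1*(2 + 6*(-5)**2) = 4 + 1*(2 + 6*25) = 4 + 1*(2 + 150) = 4 + 1*152 = 4 + 152 = 156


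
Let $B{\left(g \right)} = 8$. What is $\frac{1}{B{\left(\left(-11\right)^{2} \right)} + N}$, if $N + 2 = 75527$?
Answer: $\frac{1}{75533} \approx 1.3239 \cdot 10^{-5}$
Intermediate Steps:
$N = 75525$ ($N = -2 + 75527 = 75525$)
$\frac{1}{B{\left(\left(-11\right)^{2} \right)} + N} = \frac{1}{8 + 75525} = \frac{1}{75533}$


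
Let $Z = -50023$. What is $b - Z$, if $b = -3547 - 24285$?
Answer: $22191$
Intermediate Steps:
$b = -27832$ ($b = -3547 - 24285 = -27832$)
$b - Z = -27832 - -50023 = -27832 + 50023 = 22191$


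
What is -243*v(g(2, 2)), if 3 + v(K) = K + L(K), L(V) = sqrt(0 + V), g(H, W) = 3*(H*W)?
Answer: -2187 - 486*sqrt(3) ≈ -3028.8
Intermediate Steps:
g(H, W) = 3*H*W
L(V) = sqrt(V)
v(K) = -3 + K + sqrt(K) (v(K) = -3 + (K + sqrt(K)) = -3 + K + sqrt(K))
-243*v(g(2, 2)) = -243*(-3 + 3*2*2 + sqrt(3*2*2)) = -243*(-3 + 12 + sqrt(12)) = -243*(-3 + 12 + 2*sqrt(3)) = -243*(9 + 2*sqrt(3)) = -2187 - 486*sqrt(3)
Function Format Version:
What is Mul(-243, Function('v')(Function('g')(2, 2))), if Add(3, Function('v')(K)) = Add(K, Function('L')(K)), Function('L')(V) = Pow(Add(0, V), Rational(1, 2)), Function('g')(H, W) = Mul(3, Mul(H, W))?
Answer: Add(-2187, Mul(-486, Pow(3, Rational(1, 2)))) ≈ -3028.8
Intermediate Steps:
Function('g')(H, W) = Mul(3, H, W)
Function('L')(V) = Pow(V, Rational(1, 2))
Function('v')(K) = Add(-3, K, Pow(K, Rational(1, 2))) (Function('v')(K) = Add(-3, Add(K, Pow(K, Rational(1, 2)))) = Add(-3, K, Pow(K, Rational(1, 2))))
Mul(-243, Function('v')(Function('g')(2, 2))) = Mul(-243, Add(-3, Mul(3, 2, 2), Pow(Mul(3, 2, 2), Rational(1, 2)))) = Mul(-243, Add(-3, 12, Pow(12, Rational(1, 2)))) = Mul(-243, Add(-3, 12, Mul(2, Pow(3, Rational(1, 2))))) = Mul(-243, Add(9, Mul(2, Pow(3, Rational(1, 2))))) = Add(-2187, Mul(-486, Pow(3, Rational(1, 2))))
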